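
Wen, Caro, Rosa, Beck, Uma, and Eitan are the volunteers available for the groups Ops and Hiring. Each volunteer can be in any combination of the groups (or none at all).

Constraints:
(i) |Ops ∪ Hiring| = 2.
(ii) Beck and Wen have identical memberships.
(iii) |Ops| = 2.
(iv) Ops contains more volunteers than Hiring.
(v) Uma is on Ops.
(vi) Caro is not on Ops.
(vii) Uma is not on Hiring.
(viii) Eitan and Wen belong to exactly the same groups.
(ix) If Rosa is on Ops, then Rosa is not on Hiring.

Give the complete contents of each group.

Ops = {Rosa, Uma}; Hiring = {}

From (v): Uma ∈ Ops.
From (vi): Caro ∉ Ops.
From (vii): Uma ∉ Hiring.
Suppose Wen ∈ Ops: no assignment then satisfies all the clues, so Wen ∉ Ops.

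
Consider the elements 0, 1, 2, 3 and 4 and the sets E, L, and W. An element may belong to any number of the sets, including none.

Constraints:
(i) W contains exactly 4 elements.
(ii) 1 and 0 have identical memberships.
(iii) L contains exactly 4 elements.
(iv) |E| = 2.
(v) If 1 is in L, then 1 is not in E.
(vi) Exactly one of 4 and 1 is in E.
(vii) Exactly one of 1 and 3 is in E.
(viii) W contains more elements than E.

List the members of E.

E = {3, 4}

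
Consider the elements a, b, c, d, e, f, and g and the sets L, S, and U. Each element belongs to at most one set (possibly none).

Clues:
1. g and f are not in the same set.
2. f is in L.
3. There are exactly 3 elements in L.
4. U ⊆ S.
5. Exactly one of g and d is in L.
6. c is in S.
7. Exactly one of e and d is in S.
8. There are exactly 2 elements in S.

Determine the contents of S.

S = {c, e}

From (2): f ∈ L.
From (6): c ∈ S.
(1): g ∉ L.
(5) (exactly one): d ∈ L.
(7) (exactly one): e ∈ S.
(8): S already has 2, so the rest are out.
(4) contrapositive: a ∉ U.
(4) contrapositive: b ∉ U.
(4) contrapositive: g ∉ U.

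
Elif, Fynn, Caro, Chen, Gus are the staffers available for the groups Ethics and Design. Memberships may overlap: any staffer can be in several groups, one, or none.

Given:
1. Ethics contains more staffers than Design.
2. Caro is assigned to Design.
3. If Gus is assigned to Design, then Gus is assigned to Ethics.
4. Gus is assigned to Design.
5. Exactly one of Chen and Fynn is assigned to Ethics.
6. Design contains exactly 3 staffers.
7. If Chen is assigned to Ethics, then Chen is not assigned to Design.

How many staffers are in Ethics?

4

From (2): Caro ∈ Design.
From (4): Gus ∈ Design.
(3): Gus ∈ Ethics.
Suppose Elif ∉ Ethics: no assignment then satisfies all the clues, so Elif ∈ Ethics.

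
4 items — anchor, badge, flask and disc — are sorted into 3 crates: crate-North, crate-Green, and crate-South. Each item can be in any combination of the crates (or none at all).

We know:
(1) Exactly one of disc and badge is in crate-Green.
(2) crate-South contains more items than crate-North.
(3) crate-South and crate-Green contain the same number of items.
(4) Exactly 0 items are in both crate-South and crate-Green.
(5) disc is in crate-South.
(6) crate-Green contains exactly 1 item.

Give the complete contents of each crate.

crate-North = {}; crate-Green = {badge}; crate-South = {disc}

From (5): disc ∈ crate-South.
Suppose anchor ∈ crate-North: no assignment then satisfies all the clues, so anchor ∉ crate-North.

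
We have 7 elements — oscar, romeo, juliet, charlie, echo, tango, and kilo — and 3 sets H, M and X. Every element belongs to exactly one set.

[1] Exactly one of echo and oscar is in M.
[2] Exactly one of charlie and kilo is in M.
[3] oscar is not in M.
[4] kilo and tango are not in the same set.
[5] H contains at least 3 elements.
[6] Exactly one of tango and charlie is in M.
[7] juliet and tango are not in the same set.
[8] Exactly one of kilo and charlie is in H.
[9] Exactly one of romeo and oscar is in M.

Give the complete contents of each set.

H = {juliet, kilo, oscar}; M = {charlie, echo, romeo}; X = {tango}

From (3): oscar ∉ M.
(1) (exactly one): echo ∈ M.
(9) (exactly one): romeo ∈ M.
Suppose oscar ∉ H: no assignment then satisfies all the clues, so oscar ∈ H.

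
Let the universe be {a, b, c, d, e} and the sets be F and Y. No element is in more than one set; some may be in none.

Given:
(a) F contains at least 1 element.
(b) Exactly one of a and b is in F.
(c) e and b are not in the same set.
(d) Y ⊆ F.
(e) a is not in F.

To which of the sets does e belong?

From (e): a ∉ F.
(b) (exactly one): b ∈ F.
(c): e ∉ F.
(d) contrapositive: a ∉ Y.
(d) contrapositive: e ∉ Y.

e: none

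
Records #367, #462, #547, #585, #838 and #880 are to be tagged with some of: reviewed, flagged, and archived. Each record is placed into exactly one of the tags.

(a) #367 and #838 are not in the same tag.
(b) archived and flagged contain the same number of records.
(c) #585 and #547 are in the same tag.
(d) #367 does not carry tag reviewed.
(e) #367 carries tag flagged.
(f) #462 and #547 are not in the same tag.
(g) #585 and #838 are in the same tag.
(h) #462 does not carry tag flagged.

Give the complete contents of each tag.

reviewed = {#547, #585, #838, #880}; flagged = {#367}; archived = {#462}

From (d): #367 ∉ reviewed.
From (e): #367 ∈ flagged.
From (h): #462 ∉ flagged.
(a): #838 ∉ flagged.
(g): #585 matches #838: #585 ∉ flagged.
(c): #547 matches #585: #547 ∉ flagged.
Suppose #462 ∈ reviewed: no assignment then satisfies all the clues, so #462 ∉ reviewed.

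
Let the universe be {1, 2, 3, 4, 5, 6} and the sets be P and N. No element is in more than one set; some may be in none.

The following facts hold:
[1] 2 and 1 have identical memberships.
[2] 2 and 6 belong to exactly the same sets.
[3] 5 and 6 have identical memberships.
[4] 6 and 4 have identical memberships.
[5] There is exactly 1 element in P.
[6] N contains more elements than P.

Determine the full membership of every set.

P = {3}; N = {1, 2, 4, 5, 6}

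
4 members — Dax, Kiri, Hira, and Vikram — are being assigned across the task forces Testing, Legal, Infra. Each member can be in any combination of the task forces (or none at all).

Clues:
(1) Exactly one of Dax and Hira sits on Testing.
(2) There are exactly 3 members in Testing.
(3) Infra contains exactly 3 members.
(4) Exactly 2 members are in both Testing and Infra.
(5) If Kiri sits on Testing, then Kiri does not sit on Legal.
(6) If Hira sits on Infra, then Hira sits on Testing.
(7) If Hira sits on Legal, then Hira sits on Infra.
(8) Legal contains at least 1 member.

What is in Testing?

Testing = {Hira, Kiri, Vikram}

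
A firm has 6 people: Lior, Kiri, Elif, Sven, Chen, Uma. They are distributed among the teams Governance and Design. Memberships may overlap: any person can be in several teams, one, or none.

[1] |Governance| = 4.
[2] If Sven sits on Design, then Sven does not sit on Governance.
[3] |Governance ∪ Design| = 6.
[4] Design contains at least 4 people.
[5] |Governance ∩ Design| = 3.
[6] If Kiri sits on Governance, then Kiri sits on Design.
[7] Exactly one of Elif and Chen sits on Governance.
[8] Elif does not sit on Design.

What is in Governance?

Governance = {Elif, Kiri, Lior, Uma}

From (8): Elif ∉ Design.
Suppose Lior ∉ Governance: no assignment then satisfies all the clues, so Lior ∈ Governance.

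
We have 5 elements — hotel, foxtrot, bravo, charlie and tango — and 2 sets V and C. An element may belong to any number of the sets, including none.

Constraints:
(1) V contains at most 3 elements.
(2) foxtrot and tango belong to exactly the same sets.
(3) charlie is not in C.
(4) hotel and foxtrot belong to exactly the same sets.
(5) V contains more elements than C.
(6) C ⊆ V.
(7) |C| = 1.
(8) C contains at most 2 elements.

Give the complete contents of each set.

V = {bravo, charlie}; C = {bravo}

From (3): charlie ∉ C.
Suppose hotel ∈ V: no assignment then satisfies all the clues, so hotel ∉ V.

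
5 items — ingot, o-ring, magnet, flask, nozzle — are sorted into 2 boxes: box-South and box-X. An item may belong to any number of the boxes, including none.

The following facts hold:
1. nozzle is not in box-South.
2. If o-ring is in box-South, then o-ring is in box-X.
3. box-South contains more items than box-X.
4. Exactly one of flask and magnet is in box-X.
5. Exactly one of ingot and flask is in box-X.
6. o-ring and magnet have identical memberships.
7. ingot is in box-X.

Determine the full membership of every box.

From (1): nozzle ∉ box-South.
From (7): ingot ∈ box-X.
(5) (exactly one): flask ∉ box-X.
(4) (exactly one): magnet ∈ box-X.
(6): o-ring matches magnet: o-ring ∈ box-X.
Suppose ingot ∉ box-South: no assignment then satisfies all the clues, so ingot ∈ box-South.

box-South = {flask, ingot, magnet, o-ring}; box-X = {ingot, magnet, o-ring}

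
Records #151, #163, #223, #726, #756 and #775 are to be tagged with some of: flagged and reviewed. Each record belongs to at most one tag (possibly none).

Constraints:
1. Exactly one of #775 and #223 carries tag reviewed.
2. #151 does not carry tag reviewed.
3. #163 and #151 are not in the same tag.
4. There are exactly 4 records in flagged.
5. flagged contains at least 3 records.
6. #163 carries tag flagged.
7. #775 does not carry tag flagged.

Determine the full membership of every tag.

From (2): #151 ∉ reviewed.
From (6): #163 ∈ flagged.
From (7): #775 ∉ flagged.
(3): #151 ∉ flagged.
(4): only 4 candidates remain for flagged, so all are in.
(1) (exactly one): #775 ∈ reviewed.

flagged = {#163, #223, #726, #756}; reviewed = {#775}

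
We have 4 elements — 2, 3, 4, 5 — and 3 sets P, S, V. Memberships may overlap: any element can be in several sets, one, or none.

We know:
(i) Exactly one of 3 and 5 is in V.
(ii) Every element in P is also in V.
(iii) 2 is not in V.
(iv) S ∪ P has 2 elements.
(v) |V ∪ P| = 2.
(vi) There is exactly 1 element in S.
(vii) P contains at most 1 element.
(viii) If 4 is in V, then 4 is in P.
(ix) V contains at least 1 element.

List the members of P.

P = {4}

From (iii): 2 ∉ V.
(ii) contrapositive: 2 ∉ P.
Suppose 3 ∈ P: no assignment then satisfies all the clues, so 3 ∉ P.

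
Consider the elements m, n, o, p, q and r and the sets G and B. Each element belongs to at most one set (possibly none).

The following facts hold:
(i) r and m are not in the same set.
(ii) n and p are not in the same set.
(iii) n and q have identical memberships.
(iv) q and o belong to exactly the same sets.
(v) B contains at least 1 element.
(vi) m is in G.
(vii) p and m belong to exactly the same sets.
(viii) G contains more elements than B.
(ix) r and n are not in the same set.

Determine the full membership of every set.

G = {m, p}; B = {r}

From (vi): m ∈ G.
(i): r ∉ G.
(vii): p matches m: p ∈ G.
(ii): n ∉ G.
(iii): q matches n: q ∉ G.
(iv): o matches q: o ∉ G.
Suppose n ∈ B: no assignment then satisfies all the clues, so n ∉ B.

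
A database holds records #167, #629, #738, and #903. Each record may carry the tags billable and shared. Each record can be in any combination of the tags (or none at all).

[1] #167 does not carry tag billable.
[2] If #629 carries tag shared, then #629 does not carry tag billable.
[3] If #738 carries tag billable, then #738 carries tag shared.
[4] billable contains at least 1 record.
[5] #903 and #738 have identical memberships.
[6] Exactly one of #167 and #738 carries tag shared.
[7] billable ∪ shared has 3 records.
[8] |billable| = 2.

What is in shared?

shared = {#629, #738, #903}

From (1): #167 ∉ billable.
Suppose #167 ∈ shared: no assignment then satisfies all the clues, so #167 ∉ shared.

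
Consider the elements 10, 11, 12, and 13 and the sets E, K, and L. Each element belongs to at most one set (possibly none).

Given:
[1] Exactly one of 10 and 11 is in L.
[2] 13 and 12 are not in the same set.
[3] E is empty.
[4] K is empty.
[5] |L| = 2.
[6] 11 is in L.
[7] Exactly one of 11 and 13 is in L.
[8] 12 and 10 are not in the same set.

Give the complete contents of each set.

E = {}; K = {}; L = {11, 12}

From (6): 11 ∈ L.
(1) (exactly one): 10 ∉ L.
(3): E already has 0, so the rest are out.
(4): K already has 0, so the rest are out.
(7) (exactly one): 13 ∉ L.
(5): only 2 candidates remain for L, so all are in.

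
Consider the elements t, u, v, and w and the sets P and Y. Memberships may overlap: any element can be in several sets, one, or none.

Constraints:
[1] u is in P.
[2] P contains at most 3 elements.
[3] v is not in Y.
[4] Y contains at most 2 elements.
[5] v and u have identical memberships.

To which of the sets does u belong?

From (1): u ∈ P.
From (3): v ∉ Y.
(5): v matches u: v ∈ P.
(5): u matches v: u ∉ Y.

u: P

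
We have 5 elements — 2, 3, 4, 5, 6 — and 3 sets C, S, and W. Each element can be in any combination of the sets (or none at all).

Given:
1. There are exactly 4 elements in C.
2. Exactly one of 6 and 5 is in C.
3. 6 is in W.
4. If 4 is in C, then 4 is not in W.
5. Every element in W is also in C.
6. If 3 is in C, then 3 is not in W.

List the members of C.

From (3): 6 ∈ W.
(5) with 6 ∈ W: 6 ∈ C.
(2) (exactly one): 5 ∉ C.
(5) contrapositive: 5 ∉ W.
(1): only 4 candidates remain for C, so all are in.
(4): 4 ∉ W.
(6): 3 ∉ W.

C = {2, 3, 4, 6}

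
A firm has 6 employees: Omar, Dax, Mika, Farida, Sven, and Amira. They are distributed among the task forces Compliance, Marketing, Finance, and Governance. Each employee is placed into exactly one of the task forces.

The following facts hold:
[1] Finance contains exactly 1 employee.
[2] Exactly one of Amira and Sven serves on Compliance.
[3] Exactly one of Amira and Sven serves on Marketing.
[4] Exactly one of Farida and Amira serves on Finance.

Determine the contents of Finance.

Finance = {Farida}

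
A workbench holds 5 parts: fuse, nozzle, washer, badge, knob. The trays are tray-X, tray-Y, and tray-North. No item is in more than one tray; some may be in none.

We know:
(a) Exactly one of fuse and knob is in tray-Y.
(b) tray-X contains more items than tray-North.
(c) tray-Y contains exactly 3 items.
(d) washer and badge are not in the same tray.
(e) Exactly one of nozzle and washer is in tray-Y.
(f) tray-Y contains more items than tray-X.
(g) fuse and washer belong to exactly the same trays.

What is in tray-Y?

tray-Y = {badge, knob, nozzle}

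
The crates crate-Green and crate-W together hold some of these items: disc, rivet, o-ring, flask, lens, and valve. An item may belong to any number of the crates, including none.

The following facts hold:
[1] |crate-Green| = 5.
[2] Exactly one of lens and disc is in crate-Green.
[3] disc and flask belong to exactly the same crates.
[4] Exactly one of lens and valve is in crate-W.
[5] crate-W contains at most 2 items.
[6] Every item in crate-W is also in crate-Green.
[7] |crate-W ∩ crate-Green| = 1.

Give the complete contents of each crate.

crate-Green = {disc, flask, o-ring, rivet, valve}; crate-W = {valve}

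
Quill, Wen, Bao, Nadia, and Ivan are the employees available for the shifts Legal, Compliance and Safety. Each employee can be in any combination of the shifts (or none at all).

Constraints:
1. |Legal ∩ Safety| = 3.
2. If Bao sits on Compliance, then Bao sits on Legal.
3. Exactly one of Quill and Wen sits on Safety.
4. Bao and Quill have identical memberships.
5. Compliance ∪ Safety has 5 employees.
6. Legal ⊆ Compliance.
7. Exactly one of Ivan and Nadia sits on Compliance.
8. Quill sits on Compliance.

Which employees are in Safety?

Safety = {Bao, Ivan, Nadia, Quill}

From (8): Quill ∈ Compliance.
(4): Bao matches Quill: Bao ∈ Compliance.
(2): Bao ∈ Legal.
(4): Quill matches Bao: Quill ∈ Legal.
Suppose Quill ∉ Safety: no assignment then satisfies all the clues, so Quill ∈ Safety.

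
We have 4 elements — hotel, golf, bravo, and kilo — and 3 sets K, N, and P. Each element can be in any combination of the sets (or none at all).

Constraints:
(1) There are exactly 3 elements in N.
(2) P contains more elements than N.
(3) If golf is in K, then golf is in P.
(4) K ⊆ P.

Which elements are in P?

P = {bravo, golf, hotel, kilo}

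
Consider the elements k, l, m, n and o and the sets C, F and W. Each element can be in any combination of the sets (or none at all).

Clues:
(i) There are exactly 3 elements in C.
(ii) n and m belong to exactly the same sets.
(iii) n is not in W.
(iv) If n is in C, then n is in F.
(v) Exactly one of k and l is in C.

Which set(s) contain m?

m: C, F

From (iii): n ∉ W.
(ii): m matches n: m ∉ W.
Suppose m ∉ C: no assignment then satisfies all the clues, so m ∈ C.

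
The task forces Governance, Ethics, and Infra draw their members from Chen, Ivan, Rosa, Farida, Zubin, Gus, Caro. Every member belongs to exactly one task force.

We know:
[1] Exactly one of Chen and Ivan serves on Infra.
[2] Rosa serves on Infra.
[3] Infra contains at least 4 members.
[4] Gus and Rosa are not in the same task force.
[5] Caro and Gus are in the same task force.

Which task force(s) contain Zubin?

Zubin: Infra

From (2): Rosa ∈ Infra.
(4): Gus ∉ Infra.
(5): Caro matches Gus: Caro ∉ Infra.
Suppose Zubin ∈ Governance: no assignment then satisfies all the clues, so Zubin ∉ Governance.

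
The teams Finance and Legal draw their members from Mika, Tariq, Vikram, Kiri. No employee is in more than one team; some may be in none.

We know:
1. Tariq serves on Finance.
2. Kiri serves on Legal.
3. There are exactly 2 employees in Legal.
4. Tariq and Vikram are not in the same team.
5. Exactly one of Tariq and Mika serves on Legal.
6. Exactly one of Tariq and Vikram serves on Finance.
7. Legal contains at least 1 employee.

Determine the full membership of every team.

From (1): Tariq ∈ Finance.
From (2): Kiri ∈ Legal.
(4): Vikram ∉ Finance.
(5) (exactly one): Mika ∈ Legal.
(3): Legal already has 2, so the rest are out.

Finance = {Tariq}; Legal = {Kiri, Mika}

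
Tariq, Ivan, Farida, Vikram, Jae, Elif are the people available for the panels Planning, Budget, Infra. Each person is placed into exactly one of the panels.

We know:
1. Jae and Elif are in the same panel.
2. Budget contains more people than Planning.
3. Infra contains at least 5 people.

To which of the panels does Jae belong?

Jae: Infra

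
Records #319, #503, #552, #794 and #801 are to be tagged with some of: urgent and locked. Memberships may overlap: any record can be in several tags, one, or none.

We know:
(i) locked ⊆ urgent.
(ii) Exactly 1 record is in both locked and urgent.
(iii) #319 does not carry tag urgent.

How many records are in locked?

1

From (iii): #319 ∉ urgent.
(i) contrapositive: #319 ∉ locked.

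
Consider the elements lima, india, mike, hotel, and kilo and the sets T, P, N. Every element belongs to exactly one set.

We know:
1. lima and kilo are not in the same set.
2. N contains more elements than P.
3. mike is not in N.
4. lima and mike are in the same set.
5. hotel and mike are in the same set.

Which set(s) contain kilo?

kilo: N

From (3): mike ∉ N.
(4): lima matches mike: lima ∉ N.
(5): hotel matches mike: hotel ∉ N.
Suppose kilo ∈ T: no assignment then satisfies all the clues, so kilo ∉ T.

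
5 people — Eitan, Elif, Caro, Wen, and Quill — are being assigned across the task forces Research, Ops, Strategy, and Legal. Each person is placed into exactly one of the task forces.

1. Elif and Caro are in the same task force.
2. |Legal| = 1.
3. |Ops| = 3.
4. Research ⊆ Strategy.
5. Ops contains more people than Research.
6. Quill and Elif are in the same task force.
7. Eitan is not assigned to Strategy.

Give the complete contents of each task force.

From (7): Eitan ∉ Strategy.
(4) contrapositive: Eitan ∉ Research.
Suppose Eitan ∈ Ops: no assignment then satisfies all the clues, so Eitan ∉ Ops.

Research = {}; Ops = {Caro, Elif, Quill}; Strategy = {Wen}; Legal = {Eitan}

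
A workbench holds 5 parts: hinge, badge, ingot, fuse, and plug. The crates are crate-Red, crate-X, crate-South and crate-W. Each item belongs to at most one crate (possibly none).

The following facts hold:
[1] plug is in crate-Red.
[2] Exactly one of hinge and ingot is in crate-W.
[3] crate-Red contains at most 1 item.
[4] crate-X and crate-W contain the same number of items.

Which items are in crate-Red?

crate-Red = {plug}

From (1): plug ∈ crate-Red.
(3): crate-Red already has 1, so the rest are out.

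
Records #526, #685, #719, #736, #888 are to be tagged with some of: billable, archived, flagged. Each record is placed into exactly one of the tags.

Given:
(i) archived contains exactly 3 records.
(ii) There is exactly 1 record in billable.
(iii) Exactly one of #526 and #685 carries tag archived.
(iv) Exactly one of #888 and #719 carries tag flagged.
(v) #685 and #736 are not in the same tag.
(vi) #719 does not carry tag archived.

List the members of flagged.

From (vi): #719 ∉ archived.
Suppose #526 ∈ flagged: no assignment then satisfies all the clues, so #526 ∉ flagged.

flagged = {#719}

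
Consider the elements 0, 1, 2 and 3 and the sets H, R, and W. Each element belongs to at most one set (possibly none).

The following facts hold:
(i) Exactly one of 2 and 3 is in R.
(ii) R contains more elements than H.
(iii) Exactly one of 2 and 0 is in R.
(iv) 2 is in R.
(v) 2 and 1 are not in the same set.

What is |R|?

From (iv): 2 ∈ R.
(i) (exactly one): 3 ∉ R.
(iii) (exactly one): 0 ∉ R.
(v): 1 ∉ R.

1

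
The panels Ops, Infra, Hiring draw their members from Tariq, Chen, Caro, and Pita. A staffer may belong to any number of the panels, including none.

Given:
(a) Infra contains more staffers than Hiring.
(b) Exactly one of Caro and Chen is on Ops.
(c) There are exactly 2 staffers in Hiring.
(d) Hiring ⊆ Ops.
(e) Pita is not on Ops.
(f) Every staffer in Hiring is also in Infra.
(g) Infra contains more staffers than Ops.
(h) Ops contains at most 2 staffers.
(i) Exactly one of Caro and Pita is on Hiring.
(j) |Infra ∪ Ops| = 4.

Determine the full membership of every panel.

Ops = {Caro, Tariq}; Infra = {Caro, Chen, Pita, Tariq}; Hiring = {Caro, Tariq}

From (e): Pita ∉ Ops.
(d) contrapositive: Pita ∉ Hiring.
(i) (exactly one): Caro ∈ Hiring.
(d) with Caro ∈ Hiring: Caro ∈ Ops.
(f) with Caro ∈ Hiring: Caro ∈ Infra.
(b) (exactly one): Chen ∉ Ops.
(d) contrapositive: Chen ∉ Hiring.
(c): only 2 candidates remain for Hiring, so all are in.
(d) with Tariq ∈ Hiring: Tariq ∈ Ops.
(f) with Tariq ∈ Hiring: Tariq ∈ Infra.
Suppose Chen ∉ Infra: no assignment then satisfies all the clues, so Chen ∈ Infra.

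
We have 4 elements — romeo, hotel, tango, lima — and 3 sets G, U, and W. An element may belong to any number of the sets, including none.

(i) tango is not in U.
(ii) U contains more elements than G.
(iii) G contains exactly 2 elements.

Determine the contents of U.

U = {hotel, lima, romeo}

From (i): tango ∉ U.
Suppose romeo ∉ U: no assignment then satisfies all the clues, so romeo ∈ U.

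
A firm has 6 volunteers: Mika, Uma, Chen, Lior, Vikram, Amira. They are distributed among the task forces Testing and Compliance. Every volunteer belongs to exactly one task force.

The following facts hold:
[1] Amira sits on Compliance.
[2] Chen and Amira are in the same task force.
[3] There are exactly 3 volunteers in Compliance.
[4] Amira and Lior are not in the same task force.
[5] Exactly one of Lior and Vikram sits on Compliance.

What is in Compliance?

Compliance = {Amira, Chen, Vikram}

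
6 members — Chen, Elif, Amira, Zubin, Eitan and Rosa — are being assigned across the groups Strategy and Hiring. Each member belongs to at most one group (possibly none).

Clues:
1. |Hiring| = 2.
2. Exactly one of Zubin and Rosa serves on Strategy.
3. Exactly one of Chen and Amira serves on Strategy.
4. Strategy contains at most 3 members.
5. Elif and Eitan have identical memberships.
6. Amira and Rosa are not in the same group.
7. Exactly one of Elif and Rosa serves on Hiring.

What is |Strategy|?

2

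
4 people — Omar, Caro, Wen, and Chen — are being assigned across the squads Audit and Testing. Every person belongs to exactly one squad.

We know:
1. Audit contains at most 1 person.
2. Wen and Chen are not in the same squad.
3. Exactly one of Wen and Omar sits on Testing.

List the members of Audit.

Audit = {Wen}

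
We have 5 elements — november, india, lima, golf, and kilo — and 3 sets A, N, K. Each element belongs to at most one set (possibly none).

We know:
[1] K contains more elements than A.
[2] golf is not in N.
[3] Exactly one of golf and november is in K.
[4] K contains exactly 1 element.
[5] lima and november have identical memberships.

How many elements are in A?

0

From (2): golf ∉ N.
Suppose november ∈ A: no assignment then satisfies all the clues, so november ∉ A.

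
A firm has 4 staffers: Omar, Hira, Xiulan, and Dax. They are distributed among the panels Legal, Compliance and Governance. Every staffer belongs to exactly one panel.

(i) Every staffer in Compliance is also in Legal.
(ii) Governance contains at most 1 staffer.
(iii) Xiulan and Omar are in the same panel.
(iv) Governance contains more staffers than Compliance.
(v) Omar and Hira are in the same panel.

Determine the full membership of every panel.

Legal = {Hira, Omar, Xiulan}; Compliance = {}; Governance = {Dax}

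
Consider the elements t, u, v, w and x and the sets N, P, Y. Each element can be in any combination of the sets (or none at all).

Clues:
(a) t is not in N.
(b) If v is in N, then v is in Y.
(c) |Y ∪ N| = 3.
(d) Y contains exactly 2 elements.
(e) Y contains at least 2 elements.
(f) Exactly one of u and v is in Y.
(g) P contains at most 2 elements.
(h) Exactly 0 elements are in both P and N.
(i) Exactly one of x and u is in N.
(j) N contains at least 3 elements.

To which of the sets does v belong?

v: N, Y

From (a): t ∉ N.
Suppose v ∉ N: no assignment then satisfies all the clues, so v ∈ N.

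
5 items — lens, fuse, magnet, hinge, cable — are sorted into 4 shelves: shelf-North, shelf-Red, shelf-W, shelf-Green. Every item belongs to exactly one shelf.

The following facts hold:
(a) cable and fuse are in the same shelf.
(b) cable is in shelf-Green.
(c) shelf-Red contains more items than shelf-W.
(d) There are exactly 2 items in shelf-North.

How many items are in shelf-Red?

1

From (b): cable ∈ shelf-Green.
(a): fuse matches cable: fuse ∉ shelf-North.
(a): fuse matches cable: fuse ∉ shelf-Red.
(a): fuse matches cable: fuse ∉ shelf-W.
(a): fuse matches cable: fuse ∈ shelf-Green.
Suppose lens ∈ shelf-W: no assignment then satisfies all the clues, so lens ∉ shelf-W.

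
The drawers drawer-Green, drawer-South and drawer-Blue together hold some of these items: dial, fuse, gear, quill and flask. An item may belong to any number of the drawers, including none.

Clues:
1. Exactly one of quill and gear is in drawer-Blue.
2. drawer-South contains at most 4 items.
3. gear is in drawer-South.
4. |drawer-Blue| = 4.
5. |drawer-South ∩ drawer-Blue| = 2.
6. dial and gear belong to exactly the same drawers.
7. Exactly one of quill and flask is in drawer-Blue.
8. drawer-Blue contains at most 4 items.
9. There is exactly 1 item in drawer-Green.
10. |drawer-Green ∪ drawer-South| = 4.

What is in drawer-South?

drawer-South = {dial, gear, quill}

From (3): gear ∈ drawer-South.
(6): dial matches gear: dial ∈ drawer-South.
Suppose fuse ∈ drawer-South: no assignment then satisfies all the clues, so fuse ∉ drawer-South.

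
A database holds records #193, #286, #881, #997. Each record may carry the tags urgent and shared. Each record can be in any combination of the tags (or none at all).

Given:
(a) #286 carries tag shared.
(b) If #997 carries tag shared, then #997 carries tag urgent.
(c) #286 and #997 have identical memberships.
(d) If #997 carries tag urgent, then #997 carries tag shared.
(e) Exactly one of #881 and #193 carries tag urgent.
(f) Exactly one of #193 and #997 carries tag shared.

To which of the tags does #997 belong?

#997: shared, urgent

From (a): #286 ∈ shared.
(c): #997 matches #286: #997 ∈ shared.
(f) (exactly one): #193 ∉ shared.
(b): #997 ∈ urgent.
(c): #286 matches #997: #286 ∈ urgent.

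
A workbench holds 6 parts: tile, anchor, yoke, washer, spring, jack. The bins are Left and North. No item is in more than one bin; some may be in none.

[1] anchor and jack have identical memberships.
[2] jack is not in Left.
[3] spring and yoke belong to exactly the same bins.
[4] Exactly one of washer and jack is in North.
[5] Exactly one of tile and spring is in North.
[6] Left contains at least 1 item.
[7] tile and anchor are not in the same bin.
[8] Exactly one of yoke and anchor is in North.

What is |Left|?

1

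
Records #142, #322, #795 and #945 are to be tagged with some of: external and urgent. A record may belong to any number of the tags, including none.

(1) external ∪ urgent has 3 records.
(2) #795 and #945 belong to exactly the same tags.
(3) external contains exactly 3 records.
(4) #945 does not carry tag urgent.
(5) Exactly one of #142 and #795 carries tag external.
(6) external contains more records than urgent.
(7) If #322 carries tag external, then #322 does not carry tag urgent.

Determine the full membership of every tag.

external = {#322, #795, #945}; urgent = {}

From (4): #945 ∉ urgent.
(2): #795 matches #945: #795 ∉ urgent.
Suppose #142 ∈ external: no assignment then satisfies all the clues, so #142 ∉ external.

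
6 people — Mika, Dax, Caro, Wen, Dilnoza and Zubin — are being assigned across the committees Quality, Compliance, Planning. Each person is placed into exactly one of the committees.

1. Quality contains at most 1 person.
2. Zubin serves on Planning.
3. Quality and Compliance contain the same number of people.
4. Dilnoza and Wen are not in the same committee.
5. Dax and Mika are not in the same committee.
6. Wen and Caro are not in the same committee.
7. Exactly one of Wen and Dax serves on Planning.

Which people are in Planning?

Planning = {Caro, Dax, Dilnoza, Zubin}

From (2): Zubin ∈ Planning.
Suppose Mika ∈ Planning: no assignment then satisfies all the clues, so Mika ∉ Planning.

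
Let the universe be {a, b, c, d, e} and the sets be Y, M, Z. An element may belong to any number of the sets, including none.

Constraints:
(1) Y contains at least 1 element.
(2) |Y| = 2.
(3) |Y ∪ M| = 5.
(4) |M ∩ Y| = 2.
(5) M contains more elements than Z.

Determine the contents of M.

M = {a, b, c, d, e}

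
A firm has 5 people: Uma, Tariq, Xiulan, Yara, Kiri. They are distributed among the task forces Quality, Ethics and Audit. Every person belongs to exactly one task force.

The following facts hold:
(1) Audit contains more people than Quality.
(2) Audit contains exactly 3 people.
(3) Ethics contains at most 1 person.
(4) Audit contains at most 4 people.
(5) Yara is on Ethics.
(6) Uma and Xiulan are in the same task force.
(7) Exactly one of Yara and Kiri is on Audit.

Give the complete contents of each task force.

Quality = {Tariq}; Ethics = {Yara}; Audit = {Kiri, Uma, Xiulan}

From (5): Yara ∈ Ethics.
(3): Ethics already has 1, so the rest are out.
(7) (exactly one): Kiri ∈ Audit.
Suppose Uma ∈ Quality: no assignment then satisfies all the clues, so Uma ∉ Quality.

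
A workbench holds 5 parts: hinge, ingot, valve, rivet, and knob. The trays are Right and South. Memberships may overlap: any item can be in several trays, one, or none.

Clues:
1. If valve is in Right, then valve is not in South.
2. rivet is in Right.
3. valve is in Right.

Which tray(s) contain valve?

valve: Right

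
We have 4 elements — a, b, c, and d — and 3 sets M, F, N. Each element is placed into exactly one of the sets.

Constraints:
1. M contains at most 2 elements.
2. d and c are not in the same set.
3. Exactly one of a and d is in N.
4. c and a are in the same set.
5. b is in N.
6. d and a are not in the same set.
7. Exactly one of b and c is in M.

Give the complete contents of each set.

From (5): b ∈ N.
(7) (exactly one): c ∈ M.
(2): d ∉ M.
(4): a matches c: a ∈ M.
(3) (exactly one): d ∈ N.

M = {a, c}; F = {}; N = {b, d}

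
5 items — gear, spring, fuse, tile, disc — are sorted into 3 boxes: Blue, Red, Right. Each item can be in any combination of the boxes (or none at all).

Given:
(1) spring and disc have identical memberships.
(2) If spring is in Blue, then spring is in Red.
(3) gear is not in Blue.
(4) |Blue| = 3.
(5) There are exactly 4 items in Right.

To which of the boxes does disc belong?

disc: Blue, Red, Right

From (3): gear ∉ Blue.
Suppose disc ∉ Blue: no assignment then satisfies all the clues, so disc ∈ Blue.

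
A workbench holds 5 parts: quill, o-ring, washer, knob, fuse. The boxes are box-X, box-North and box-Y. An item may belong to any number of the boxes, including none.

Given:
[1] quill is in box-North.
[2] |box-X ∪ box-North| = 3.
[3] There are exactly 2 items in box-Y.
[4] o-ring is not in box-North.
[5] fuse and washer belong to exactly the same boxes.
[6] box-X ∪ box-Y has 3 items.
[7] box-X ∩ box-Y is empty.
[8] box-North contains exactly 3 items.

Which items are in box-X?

box-X = {quill}

From (1): quill ∈ box-North.
From (4): o-ring ∉ box-North.
Suppose quill ∉ box-X: no assignment then satisfies all the clues, so quill ∈ box-X.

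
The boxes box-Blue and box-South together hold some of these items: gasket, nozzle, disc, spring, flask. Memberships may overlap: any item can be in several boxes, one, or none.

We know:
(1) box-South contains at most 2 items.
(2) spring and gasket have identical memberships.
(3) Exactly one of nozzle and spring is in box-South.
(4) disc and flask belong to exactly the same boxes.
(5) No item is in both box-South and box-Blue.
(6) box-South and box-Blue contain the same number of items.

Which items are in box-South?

box-South = {gasket, spring}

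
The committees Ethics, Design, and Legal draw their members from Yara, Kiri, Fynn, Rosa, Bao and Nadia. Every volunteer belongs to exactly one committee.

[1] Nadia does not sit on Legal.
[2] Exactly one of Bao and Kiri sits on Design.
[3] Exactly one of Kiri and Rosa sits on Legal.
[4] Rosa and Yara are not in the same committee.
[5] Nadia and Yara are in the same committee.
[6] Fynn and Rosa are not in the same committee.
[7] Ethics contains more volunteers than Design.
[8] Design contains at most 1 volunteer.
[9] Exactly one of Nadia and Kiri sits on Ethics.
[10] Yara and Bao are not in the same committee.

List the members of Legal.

Legal = {Bao, Rosa}

From (1): Nadia ∉ Legal.
(5): Yara matches Nadia: Yara ∉ Legal.
Suppose Kiri ∈ Legal: no assignment then satisfies all the clues, so Kiri ∉ Legal.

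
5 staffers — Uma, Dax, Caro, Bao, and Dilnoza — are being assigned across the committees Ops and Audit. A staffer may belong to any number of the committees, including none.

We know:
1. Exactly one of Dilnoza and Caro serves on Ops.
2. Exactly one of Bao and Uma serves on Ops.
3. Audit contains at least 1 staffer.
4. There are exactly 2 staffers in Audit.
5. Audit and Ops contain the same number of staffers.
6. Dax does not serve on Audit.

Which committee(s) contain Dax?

Dax: none

From (6): Dax ∉ Audit.
Suppose Dax ∈ Ops: no assignment then satisfies all the clues, so Dax ∉ Ops.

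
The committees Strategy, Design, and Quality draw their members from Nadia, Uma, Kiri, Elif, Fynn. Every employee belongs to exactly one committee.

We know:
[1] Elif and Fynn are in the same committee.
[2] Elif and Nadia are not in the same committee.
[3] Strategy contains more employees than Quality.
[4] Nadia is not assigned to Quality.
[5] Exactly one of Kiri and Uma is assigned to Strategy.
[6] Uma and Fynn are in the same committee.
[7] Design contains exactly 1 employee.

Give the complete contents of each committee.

Strategy = {Elif, Fynn, Uma}; Design = {Nadia}; Quality = {Kiri}

From (4): Nadia ∉ Quality.
Suppose Nadia ∈ Strategy: no assignment then satisfies all the clues, so Nadia ∉ Strategy.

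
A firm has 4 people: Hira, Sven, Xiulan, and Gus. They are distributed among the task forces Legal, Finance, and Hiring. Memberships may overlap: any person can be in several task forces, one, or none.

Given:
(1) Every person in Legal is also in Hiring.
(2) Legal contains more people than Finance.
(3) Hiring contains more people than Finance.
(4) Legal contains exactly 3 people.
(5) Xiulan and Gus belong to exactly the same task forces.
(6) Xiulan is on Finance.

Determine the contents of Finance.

Finance = {Gus, Xiulan}

From (6): Xiulan ∈ Finance.
(5): Gus matches Xiulan: Gus ∈ Finance.
Suppose Hira ∈ Finance: no assignment then satisfies all the clues, so Hira ∉ Finance.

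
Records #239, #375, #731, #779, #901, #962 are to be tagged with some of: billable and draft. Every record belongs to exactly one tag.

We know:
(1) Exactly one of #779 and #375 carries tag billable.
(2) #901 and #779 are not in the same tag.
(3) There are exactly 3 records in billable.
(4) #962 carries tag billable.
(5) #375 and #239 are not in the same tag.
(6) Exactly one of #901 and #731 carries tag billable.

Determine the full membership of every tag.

From (4): #962 ∈ billable.
Suppose #239 ∈ billable: no assignment then satisfies all the clues, so #239 ∉ billable.

billable = {#375, #901, #962}; draft = {#239, #731, #779}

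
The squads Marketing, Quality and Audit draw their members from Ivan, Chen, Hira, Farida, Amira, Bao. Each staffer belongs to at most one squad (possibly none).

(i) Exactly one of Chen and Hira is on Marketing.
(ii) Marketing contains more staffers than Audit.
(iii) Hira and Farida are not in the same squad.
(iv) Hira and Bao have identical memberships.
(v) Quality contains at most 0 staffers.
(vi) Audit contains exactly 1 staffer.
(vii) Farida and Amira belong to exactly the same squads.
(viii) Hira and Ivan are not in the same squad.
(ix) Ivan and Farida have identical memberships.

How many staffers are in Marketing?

2

(v): Quality already has 0, so the rest are out.
Suppose Ivan ∈ Marketing: no assignment then satisfies all the clues, so Ivan ∉ Marketing.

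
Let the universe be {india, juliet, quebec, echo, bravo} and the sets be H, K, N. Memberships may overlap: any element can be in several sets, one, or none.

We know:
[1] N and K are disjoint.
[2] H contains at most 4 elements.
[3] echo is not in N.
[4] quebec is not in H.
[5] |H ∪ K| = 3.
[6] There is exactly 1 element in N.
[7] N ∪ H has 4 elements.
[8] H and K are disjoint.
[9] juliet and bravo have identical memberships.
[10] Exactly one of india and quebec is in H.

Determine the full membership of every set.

H = {bravo, india, juliet}; K = {}; N = {quebec}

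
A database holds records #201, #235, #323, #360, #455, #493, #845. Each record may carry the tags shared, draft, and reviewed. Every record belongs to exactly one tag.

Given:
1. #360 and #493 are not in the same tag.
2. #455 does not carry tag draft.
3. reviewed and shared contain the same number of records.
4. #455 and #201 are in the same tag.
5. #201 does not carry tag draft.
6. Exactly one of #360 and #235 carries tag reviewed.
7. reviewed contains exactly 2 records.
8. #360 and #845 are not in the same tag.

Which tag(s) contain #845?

#845: draft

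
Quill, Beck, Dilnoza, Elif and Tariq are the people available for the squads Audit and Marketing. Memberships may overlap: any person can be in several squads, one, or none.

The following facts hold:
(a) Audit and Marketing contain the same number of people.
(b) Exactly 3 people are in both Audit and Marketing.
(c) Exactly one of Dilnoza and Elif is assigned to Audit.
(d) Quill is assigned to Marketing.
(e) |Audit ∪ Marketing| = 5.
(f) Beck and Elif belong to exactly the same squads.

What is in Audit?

Audit = {Beck, Elif, Quill, Tariq}

From (d): Quill ∈ Marketing.
Suppose Quill ∉ Audit: no assignment then satisfies all the clues, so Quill ∈ Audit.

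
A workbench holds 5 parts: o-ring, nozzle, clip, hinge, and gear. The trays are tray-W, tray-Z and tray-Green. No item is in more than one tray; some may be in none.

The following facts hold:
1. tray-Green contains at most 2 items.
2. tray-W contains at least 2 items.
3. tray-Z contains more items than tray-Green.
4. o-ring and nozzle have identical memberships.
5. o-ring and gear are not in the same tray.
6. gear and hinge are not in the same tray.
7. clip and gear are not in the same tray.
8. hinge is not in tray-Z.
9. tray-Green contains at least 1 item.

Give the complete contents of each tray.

tray-W = {clip, hinge}; tray-Z = {nozzle, o-ring}; tray-Green = {gear}

From (8): hinge ∉ tray-Z.
Suppose o-ring ∈ tray-W: no assignment then satisfies all the clues, so o-ring ∉ tray-W.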